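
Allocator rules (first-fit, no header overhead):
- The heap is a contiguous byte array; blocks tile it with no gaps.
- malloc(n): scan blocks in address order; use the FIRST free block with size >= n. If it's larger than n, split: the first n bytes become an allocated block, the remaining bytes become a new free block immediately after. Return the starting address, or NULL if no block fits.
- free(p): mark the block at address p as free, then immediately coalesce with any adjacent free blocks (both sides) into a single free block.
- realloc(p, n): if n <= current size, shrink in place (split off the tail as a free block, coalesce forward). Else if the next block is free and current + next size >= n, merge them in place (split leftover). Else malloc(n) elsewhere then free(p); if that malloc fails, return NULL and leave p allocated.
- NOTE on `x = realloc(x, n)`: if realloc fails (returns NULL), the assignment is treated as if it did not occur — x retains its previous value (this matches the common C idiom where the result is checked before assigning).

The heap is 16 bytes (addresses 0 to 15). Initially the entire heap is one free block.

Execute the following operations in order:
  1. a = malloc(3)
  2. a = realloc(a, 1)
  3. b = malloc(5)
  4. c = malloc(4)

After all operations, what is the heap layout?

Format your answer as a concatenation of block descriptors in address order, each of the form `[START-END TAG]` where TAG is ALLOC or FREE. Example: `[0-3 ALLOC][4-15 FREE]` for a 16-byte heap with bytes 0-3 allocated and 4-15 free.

Op 1: a = malloc(3) -> a = 0; heap: [0-2 ALLOC][3-15 FREE]
Op 2: a = realloc(a, 1) -> a = 0; heap: [0-0 ALLOC][1-15 FREE]
Op 3: b = malloc(5) -> b = 1; heap: [0-0 ALLOC][1-5 ALLOC][6-15 FREE]
Op 4: c = malloc(4) -> c = 6; heap: [0-0 ALLOC][1-5 ALLOC][6-9 ALLOC][10-15 FREE]

Answer: [0-0 ALLOC][1-5 ALLOC][6-9 ALLOC][10-15 FREE]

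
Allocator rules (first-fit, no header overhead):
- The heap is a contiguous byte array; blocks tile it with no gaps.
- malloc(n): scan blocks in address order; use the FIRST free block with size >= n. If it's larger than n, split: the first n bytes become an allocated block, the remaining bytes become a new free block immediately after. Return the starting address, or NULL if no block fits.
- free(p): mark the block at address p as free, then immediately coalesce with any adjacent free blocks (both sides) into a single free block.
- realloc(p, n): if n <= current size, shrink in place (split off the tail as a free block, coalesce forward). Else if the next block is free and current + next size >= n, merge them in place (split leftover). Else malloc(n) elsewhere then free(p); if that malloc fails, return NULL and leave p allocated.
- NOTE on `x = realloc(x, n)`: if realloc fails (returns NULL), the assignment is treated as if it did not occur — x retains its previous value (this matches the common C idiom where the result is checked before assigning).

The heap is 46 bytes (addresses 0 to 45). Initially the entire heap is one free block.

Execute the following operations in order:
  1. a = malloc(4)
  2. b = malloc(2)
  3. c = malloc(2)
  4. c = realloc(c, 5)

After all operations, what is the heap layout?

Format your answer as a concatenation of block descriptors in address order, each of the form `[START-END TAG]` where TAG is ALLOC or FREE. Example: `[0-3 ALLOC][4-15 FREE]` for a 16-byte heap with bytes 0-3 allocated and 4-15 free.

Answer: [0-3 ALLOC][4-5 ALLOC][6-10 ALLOC][11-45 FREE]

Derivation:
Op 1: a = malloc(4) -> a = 0; heap: [0-3 ALLOC][4-45 FREE]
Op 2: b = malloc(2) -> b = 4; heap: [0-3 ALLOC][4-5 ALLOC][6-45 FREE]
Op 3: c = malloc(2) -> c = 6; heap: [0-3 ALLOC][4-5 ALLOC][6-7 ALLOC][8-45 FREE]
Op 4: c = realloc(c, 5) -> c = 6; heap: [0-3 ALLOC][4-5 ALLOC][6-10 ALLOC][11-45 FREE]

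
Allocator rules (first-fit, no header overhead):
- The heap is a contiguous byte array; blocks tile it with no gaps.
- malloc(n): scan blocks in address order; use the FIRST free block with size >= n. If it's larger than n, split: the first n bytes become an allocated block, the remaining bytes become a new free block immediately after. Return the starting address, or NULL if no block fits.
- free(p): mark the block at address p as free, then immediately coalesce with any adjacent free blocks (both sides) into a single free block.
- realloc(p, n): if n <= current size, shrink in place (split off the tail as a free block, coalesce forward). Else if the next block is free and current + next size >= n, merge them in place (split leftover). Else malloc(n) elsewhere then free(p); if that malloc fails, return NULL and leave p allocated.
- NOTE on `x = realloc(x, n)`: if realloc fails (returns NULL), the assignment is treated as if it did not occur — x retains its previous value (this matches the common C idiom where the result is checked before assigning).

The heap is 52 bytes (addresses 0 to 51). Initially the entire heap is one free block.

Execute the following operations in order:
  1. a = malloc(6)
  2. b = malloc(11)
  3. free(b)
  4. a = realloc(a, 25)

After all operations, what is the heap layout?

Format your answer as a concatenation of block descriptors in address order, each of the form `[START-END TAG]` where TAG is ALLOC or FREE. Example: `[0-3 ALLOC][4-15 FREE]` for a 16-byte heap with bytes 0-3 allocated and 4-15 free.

Answer: [0-24 ALLOC][25-51 FREE]

Derivation:
Op 1: a = malloc(6) -> a = 0; heap: [0-5 ALLOC][6-51 FREE]
Op 2: b = malloc(11) -> b = 6; heap: [0-5 ALLOC][6-16 ALLOC][17-51 FREE]
Op 3: free(b) -> (freed b); heap: [0-5 ALLOC][6-51 FREE]
Op 4: a = realloc(a, 25) -> a = 0; heap: [0-24 ALLOC][25-51 FREE]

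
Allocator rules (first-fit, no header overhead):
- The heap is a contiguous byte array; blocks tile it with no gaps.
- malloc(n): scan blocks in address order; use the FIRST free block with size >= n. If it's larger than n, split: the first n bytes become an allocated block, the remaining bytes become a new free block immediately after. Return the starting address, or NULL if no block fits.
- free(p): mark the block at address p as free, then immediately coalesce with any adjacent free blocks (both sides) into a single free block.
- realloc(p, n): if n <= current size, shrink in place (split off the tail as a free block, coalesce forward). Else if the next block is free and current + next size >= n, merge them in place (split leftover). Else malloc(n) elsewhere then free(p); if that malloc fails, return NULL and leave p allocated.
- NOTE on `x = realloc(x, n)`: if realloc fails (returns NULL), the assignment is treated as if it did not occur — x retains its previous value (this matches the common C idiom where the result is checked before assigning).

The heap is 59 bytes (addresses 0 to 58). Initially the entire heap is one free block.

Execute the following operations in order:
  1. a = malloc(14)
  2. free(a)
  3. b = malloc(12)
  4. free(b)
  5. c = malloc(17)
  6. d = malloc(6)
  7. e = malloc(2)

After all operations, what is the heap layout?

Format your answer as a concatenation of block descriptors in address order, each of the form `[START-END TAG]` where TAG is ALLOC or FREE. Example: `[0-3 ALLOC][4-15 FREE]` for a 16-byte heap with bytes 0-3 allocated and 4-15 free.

Answer: [0-16 ALLOC][17-22 ALLOC][23-24 ALLOC][25-58 FREE]

Derivation:
Op 1: a = malloc(14) -> a = 0; heap: [0-13 ALLOC][14-58 FREE]
Op 2: free(a) -> (freed a); heap: [0-58 FREE]
Op 3: b = malloc(12) -> b = 0; heap: [0-11 ALLOC][12-58 FREE]
Op 4: free(b) -> (freed b); heap: [0-58 FREE]
Op 5: c = malloc(17) -> c = 0; heap: [0-16 ALLOC][17-58 FREE]
Op 6: d = malloc(6) -> d = 17; heap: [0-16 ALLOC][17-22 ALLOC][23-58 FREE]
Op 7: e = malloc(2) -> e = 23; heap: [0-16 ALLOC][17-22 ALLOC][23-24 ALLOC][25-58 FREE]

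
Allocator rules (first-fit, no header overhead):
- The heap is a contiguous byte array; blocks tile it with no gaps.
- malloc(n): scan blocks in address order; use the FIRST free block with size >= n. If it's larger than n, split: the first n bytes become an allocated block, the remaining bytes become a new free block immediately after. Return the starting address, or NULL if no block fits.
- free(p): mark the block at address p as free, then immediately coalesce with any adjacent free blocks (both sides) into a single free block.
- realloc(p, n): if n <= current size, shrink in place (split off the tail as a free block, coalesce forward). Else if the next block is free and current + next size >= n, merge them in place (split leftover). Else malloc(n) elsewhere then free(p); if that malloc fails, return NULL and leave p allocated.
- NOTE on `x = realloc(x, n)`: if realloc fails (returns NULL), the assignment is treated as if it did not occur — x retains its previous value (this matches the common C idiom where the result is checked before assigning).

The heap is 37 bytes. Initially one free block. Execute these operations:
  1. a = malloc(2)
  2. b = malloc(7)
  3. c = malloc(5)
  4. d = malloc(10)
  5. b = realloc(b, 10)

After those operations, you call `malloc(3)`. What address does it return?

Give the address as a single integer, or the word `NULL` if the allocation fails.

Op 1: a = malloc(2) -> a = 0; heap: [0-1 ALLOC][2-36 FREE]
Op 2: b = malloc(7) -> b = 2; heap: [0-1 ALLOC][2-8 ALLOC][9-36 FREE]
Op 3: c = malloc(5) -> c = 9; heap: [0-1 ALLOC][2-8 ALLOC][9-13 ALLOC][14-36 FREE]
Op 4: d = malloc(10) -> d = 14; heap: [0-1 ALLOC][2-8 ALLOC][9-13 ALLOC][14-23 ALLOC][24-36 FREE]
Op 5: b = realloc(b, 10) -> b = 24; heap: [0-1 ALLOC][2-8 FREE][9-13 ALLOC][14-23 ALLOC][24-33 ALLOC][34-36 FREE]
malloc(3): first-fit scan over [0-1 ALLOC][2-8 FREE][9-13 ALLOC][14-23 ALLOC][24-33 ALLOC][34-36 FREE] -> 2

Answer: 2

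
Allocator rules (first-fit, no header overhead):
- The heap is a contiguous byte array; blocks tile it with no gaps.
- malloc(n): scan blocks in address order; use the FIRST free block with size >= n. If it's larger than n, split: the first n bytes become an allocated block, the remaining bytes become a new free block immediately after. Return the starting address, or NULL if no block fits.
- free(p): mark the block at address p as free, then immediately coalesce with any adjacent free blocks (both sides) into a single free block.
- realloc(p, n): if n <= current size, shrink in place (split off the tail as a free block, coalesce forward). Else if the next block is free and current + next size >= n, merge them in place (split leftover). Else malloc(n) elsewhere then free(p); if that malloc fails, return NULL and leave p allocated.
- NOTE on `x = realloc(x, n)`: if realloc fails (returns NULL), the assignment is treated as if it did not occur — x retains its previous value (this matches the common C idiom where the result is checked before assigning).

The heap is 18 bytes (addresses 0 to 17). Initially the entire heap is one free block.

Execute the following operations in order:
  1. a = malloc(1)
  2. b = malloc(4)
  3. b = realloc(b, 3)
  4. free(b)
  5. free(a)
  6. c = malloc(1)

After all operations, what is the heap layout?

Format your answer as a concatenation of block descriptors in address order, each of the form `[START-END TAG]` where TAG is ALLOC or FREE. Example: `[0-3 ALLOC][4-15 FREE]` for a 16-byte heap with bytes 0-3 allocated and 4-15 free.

Answer: [0-0 ALLOC][1-17 FREE]

Derivation:
Op 1: a = malloc(1) -> a = 0; heap: [0-0 ALLOC][1-17 FREE]
Op 2: b = malloc(4) -> b = 1; heap: [0-0 ALLOC][1-4 ALLOC][5-17 FREE]
Op 3: b = realloc(b, 3) -> b = 1; heap: [0-0 ALLOC][1-3 ALLOC][4-17 FREE]
Op 4: free(b) -> (freed b); heap: [0-0 ALLOC][1-17 FREE]
Op 5: free(a) -> (freed a); heap: [0-17 FREE]
Op 6: c = malloc(1) -> c = 0; heap: [0-0 ALLOC][1-17 FREE]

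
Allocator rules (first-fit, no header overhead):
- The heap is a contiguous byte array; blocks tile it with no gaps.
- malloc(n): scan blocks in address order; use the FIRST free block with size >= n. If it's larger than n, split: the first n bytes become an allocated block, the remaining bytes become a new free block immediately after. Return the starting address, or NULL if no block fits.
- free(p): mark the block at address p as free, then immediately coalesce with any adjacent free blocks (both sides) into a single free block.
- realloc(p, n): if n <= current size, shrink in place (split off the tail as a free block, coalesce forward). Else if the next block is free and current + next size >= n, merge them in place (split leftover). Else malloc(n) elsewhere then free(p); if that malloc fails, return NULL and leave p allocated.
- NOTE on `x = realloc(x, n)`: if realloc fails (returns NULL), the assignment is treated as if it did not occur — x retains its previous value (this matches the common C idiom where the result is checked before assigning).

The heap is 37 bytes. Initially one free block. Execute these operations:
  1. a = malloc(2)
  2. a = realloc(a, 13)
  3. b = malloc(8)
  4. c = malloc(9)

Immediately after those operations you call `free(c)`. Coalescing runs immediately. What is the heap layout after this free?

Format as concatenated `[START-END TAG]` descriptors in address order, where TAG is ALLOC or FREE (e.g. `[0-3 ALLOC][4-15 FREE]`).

Answer: [0-12 ALLOC][13-20 ALLOC][21-36 FREE]

Derivation:
Op 1: a = malloc(2) -> a = 0; heap: [0-1 ALLOC][2-36 FREE]
Op 2: a = realloc(a, 13) -> a = 0; heap: [0-12 ALLOC][13-36 FREE]
Op 3: b = malloc(8) -> b = 13; heap: [0-12 ALLOC][13-20 ALLOC][21-36 FREE]
Op 4: c = malloc(9) -> c = 21; heap: [0-12 ALLOC][13-20 ALLOC][21-29 ALLOC][30-36 FREE]
free(c): c = 21 -> block [21-29 ALLOC]; mark free, coalesce with adjacent free neighbors -> [0-12 ALLOC][13-20 ALLOC][21-36 FREE]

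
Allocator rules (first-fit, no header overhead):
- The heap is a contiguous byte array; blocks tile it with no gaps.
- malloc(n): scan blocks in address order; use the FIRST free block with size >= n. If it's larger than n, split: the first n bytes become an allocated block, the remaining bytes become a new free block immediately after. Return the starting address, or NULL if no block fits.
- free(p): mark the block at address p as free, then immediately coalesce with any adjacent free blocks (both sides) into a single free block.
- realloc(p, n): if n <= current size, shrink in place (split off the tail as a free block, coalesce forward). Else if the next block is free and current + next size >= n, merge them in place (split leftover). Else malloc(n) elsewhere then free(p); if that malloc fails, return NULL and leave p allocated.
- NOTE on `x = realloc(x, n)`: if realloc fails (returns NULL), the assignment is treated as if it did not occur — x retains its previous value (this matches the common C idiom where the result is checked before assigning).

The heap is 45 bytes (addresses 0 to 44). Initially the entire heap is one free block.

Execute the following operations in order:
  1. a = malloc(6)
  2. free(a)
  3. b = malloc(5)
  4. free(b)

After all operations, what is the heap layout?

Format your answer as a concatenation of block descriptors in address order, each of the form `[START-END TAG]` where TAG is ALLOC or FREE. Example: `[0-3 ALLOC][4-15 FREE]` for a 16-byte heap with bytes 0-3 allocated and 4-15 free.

Answer: [0-44 FREE]

Derivation:
Op 1: a = malloc(6) -> a = 0; heap: [0-5 ALLOC][6-44 FREE]
Op 2: free(a) -> (freed a); heap: [0-44 FREE]
Op 3: b = malloc(5) -> b = 0; heap: [0-4 ALLOC][5-44 FREE]
Op 4: free(b) -> (freed b); heap: [0-44 FREE]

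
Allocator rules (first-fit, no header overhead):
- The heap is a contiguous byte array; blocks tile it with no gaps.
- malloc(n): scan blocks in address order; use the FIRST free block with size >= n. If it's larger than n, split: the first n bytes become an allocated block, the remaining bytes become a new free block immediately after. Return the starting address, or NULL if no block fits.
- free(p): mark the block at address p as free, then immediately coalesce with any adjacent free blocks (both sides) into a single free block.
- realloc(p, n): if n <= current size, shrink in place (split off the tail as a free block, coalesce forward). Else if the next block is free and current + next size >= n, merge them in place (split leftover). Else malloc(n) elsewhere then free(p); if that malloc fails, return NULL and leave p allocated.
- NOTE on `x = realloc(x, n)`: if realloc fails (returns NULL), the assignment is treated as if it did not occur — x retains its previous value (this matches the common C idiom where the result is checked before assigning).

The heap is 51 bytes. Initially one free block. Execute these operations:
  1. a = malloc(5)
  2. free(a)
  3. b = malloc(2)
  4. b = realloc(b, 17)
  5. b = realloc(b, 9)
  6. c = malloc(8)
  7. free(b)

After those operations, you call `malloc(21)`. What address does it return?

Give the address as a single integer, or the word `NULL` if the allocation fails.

Answer: 17

Derivation:
Op 1: a = malloc(5) -> a = 0; heap: [0-4 ALLOC][5-50 FREE]
Op 2: free(a) -> (freed a); heap: [0-50 FREE]
Op 3: b = malloc(2) -> b = 0; heap: [0-1 ALLOC][2-50 FREE]
Op 4: b = realloc(b, 17) -> b = 0; heap: [0-16 ALLOC][17-50 FREE]
Op 5: b = realloc(b, 9) -> b = 0; heap: [0-8 ALLOC][9-50 FREE]
Op 6: c = malloc(8) -> c = 9; heap: [0-8 ALLOC][9-16 ALLOC][17-50 FREE]
Op 7: free(b) -> (freed b); heap: [0-8 FREE][9-16 ALLOC][17-50 FREE]
malloc(21): first-fit scan over [0-8 FREE][9-16 ALLOC][17-50 FREE] -> 17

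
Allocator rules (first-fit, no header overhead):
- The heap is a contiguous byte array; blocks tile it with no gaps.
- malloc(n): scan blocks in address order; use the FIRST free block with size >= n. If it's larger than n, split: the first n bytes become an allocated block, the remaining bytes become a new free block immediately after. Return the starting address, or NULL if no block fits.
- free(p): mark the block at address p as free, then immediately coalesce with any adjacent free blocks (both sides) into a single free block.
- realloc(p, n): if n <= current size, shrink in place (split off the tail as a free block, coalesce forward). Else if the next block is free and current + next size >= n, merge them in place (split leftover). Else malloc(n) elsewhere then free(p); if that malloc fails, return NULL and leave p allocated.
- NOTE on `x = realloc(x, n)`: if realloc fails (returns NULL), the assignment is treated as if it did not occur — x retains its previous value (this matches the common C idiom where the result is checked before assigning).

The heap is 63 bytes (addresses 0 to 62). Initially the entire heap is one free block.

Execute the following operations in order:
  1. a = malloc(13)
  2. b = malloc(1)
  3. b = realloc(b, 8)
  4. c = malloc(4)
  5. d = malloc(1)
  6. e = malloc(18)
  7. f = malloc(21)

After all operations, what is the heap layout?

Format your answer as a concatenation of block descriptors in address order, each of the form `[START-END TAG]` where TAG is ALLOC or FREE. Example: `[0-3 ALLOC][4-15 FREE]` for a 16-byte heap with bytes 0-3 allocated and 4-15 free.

Op 1: a = malloc(13) -> a = 0; heap: [0-12 ALLOC][13-62 FREE]
Op 2: b = malloc(1) -> b = 13; heap: [0-12 ALLOC][13-13 ALLOC][14-62 FREE]
Op 3: b = realloc(b, 8) -> b = 13; heap: [0-12 ALLOC][13-20 ALLOC][21-62 FREE]
Op 4: c = malloc(4) -> c = 21; heap: [0-12 ALLOC][13-20 ALLOC][21-24 ALLOC][25-62 FREE]
Op 5: d = malloc(1) -> d = 25; heap: [0-12 ALLOC][13-20 ALLOC][21-24 ALLOC][25-25 ALLOC][26-62 FREE]
Op 6: e = malloc(18) -> e = 26; heap: [0-12 ALLOC][13-20 ALLOC][21-24 ALLOC][25-25 ALLOC][26-43 ALLOC][44-62 FREE]
Op 7: f = malloc(21) -> f = NULL; heap: [0-12 ALLOC][13-20 ALLOC][21-24 ALLOC][25-25 ALLOC][26-43 ALLOC][44-62 FREE]

Answer: [0-12 ALLOC][13-20 ALLOC][21-24 ALLOC][25-25 ALLOC][26-43 ALLOC][44-62 FREE]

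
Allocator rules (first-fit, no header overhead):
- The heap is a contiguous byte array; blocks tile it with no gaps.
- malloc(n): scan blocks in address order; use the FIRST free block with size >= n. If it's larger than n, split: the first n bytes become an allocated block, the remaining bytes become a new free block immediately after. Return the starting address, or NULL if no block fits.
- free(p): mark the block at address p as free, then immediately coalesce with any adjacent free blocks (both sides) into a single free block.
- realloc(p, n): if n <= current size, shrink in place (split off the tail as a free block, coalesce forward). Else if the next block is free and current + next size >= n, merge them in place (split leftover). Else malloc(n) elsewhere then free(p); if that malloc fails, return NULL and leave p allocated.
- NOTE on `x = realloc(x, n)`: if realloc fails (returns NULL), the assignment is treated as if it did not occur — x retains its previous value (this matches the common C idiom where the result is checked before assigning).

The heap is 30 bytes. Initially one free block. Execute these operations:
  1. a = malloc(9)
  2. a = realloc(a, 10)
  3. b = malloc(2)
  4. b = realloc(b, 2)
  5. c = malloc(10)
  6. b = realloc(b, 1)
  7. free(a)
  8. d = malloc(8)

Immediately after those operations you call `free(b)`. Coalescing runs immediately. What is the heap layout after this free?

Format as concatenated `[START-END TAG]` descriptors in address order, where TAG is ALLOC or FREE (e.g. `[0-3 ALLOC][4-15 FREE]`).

Op 1: a = malloc(9) -> a = 0; heap: [0-8 ALLOC][9-29 FREE]
Op 2: a = realloc(a, 10) -> a = 0; heap: [0-9 ALLOC][10-29 FREE]
Op 3: b = malloc(2) -> b = 10; heap: [0-9 ALLOC][10-11 ALLOC][12-29 FREE]
Op 4: b = realloc(b, 2) -> b = 10; heap: [0-9 ALLOC][10-11 ALLOC][12-29 FREE]
Op 5: c = malloc(10) -> c = 12; heap: [0-9 ALLOC][10-11 ALLOC][12-21 ALLOC][22-29 FREE]
Op 6: b = realloc(b, 1) -> b = 10; heap: [0-9 ALLOC][10-10 ALLOC][11-11 FREE][12-21 ALLOC][22-29 FREE]
Op 7: free(a) -> (freed a); heap: [0-9 FREE][10-10 ALLOC][11-11 FREE][12-21 ALLOC][22-29 FREE]
Op 8: d = malloc(8) -> d = 0; heap: [0-7 ALLOC][8-9 FREE][10-10 ALLOC][11-11 FREE][12-21 ALLOC][22-29 FREE]
free(b): b = 10 -> block [10-10 ALLOC]; mark free, coalesce with adjacent free neighbors -> [0-7 ALLOC][8-11 FREE][12-21 ALLOC][22-29 FREE]

Answer: [0-7 ALLOC][8-11 FREE][12-21 ALLOC][22-29 FREE]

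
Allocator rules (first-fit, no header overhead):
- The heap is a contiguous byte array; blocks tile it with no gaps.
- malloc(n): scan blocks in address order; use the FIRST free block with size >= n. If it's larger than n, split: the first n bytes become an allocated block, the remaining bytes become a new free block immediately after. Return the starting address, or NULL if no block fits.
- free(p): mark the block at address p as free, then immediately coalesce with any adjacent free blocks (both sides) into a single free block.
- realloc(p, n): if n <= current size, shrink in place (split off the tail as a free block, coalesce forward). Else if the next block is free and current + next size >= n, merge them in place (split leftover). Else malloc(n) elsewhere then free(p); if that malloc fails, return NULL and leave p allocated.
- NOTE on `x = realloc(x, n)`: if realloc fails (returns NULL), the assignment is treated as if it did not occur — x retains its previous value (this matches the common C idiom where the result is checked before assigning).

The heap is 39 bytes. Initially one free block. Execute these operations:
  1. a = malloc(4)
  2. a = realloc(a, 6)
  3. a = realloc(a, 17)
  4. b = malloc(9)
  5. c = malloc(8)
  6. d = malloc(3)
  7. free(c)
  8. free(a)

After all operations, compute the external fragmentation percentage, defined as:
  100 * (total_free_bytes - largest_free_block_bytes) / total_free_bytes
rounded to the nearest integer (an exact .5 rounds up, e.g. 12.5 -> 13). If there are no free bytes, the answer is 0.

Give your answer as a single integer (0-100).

Answer: 37

Derivation:
Op 1: a = malloc(4) -> a = 0; heap: [0-3 ALLOC][4-38 FREE]
Op 2: a = realloc(a, 6) -> a = 0; heap: [0-5 ALLOC][6-38 FREE]
Op 3: a = realloc(a, 17) -> a = 0; heap: [0-16 ALLOC][17-38 FREE]
Op 4: b = malloc(9) -> b = 17; heap: [0-16 ALLOC][17-25 ALLOC][26-38 FREE]
Op 5: c = malloc(8) -> c = 26; heap: [0-16 ALLOC][17-25 ALLOC][26-33 ALLOC][34-38 FREE]
Op 6: d = malloc(3) -> d = 34; heap: [0-16 ALLOC][17-25 ALLOC][26-33 ALLOC][34-36 ALLOC][37-38 FREE]
Op 7: free(c) -> (freed c); heap: [0-16 ALLOC][17-25 ALLOC][26-33 FREE][34-36 ALLOC][37-38 FREE]
Op 8: free(a) -> (freed a); heap: [0-16 FREE][17-25 ALLOC][26-33 FREE][34-36 ALLOC][37-38 FREE]
Free blocks: [17 8 2] total_free=27 largest=17 -> 100*(27-17)/27 = 1000/27 ≈ 37.037 -> rounds to 37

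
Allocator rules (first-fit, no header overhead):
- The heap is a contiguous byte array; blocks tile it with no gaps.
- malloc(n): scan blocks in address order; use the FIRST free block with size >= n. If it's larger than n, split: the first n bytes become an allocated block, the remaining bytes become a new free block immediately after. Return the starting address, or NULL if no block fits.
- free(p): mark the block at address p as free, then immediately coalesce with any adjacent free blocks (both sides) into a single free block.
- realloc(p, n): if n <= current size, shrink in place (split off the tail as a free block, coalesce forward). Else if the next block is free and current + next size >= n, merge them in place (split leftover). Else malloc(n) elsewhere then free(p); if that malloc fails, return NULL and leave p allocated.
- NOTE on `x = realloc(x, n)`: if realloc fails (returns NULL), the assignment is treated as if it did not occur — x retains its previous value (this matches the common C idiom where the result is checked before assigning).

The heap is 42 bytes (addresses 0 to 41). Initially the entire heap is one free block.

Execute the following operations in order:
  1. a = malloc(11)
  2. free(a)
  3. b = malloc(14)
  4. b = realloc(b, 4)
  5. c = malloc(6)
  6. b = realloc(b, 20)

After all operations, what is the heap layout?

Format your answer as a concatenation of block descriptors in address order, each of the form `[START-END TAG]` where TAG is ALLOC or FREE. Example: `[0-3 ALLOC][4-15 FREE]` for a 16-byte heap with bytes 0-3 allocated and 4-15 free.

Op 1: a = malloc(11) -> a = 0; heap: [0-10 ALLOC][11-41 FREE]
Op 2: free(a) -> (freed a); heap: [0-41 FREE]
Op 3: b = malloc(14) -> b = 0; heap: [0-13 ALLOC][14-41 FREE]
Op 4: b = realloc(b, 4) -> b = 0; heap: [0-3 ALLOC][4-41 FREE]
Op 5: c = malloc(6) -> c = 4; heap: [0-3 ALLOC][4-9 ALLOC][10-41 FREE]
Op 6: b = realloc(b, 20) -> b = 10; heap: [0-3 FREE][4-9 ALLOC][10-29 ALLOC][30-41 FREE]

Answer: [0-3 FREE][4-9 ALLOC][10-29 ALLOC][30-41 FREE]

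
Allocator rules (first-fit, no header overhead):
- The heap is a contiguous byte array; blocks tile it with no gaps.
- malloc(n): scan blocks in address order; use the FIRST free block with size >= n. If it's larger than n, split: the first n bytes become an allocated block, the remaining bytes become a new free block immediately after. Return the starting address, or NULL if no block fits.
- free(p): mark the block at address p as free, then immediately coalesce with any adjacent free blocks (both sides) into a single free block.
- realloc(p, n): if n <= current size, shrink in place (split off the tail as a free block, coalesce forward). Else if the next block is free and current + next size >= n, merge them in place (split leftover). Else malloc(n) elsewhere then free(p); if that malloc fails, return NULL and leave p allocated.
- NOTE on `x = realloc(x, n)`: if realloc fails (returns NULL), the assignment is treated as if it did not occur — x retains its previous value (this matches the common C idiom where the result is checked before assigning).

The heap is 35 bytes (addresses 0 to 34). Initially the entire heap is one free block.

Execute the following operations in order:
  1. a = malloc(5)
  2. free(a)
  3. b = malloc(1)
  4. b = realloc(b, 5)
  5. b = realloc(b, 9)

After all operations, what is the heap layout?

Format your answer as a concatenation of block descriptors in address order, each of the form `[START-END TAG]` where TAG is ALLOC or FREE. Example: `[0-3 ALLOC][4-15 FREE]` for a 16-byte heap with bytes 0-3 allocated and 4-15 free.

Answer: [0-8 ALLOC][9-34 FREE]

Derivation:
Op 1: a = malloc(5) -> a = 0; heap: [0-4 ALLOC][5-34 FREE]
Op 2: free(a) -> (freed a); heap: [0-34 FREE]
Op 3: b = malloc(1) -> b = 0; heap: [0-0 ALLOC][1-34 FREE]
Op 4: b = realloc(b, 5) -> b = 0; heap: [0-4 ALLOC][5-34 FREE]
Op 5: b = realloc(b, 9) -> b = 0; heap: [0-8 ALLOC][9-34 FREE]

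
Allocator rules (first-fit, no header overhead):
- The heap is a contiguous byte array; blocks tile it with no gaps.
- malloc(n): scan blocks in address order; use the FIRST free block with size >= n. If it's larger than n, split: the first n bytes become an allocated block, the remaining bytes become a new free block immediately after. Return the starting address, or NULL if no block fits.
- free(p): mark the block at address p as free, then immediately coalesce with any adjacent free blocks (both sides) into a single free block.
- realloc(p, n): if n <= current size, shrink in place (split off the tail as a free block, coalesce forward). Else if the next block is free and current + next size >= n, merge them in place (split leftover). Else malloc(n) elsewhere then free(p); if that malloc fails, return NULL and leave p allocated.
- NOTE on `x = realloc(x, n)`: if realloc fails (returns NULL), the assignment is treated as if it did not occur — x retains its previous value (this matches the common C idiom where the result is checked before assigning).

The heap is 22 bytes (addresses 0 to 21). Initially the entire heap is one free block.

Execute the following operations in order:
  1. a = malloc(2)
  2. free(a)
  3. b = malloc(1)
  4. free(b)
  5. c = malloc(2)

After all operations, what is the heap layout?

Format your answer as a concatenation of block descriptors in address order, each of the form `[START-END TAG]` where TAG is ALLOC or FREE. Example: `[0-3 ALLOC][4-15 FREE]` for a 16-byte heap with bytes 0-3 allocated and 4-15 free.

Op 1: a = malloc(2) -> a = 0; heap: [0-1 ALLOC][2-21 FREE]
Op 2: free(a) -> (freed a); heap: [0-21 FREE]
Op 3: b = malloc(1) -> b = 0; heap: [0-0 ALLOC][1-21 FREE]
Op 4: free(b) -> (freed b); heap: [0-21 FREE]
Op 5: c = malloc(2) -> c = 0; heap: [0-1 ALLOC][2-21 FREE]

Answer: [0-1 ALLOC][2-21 FREE]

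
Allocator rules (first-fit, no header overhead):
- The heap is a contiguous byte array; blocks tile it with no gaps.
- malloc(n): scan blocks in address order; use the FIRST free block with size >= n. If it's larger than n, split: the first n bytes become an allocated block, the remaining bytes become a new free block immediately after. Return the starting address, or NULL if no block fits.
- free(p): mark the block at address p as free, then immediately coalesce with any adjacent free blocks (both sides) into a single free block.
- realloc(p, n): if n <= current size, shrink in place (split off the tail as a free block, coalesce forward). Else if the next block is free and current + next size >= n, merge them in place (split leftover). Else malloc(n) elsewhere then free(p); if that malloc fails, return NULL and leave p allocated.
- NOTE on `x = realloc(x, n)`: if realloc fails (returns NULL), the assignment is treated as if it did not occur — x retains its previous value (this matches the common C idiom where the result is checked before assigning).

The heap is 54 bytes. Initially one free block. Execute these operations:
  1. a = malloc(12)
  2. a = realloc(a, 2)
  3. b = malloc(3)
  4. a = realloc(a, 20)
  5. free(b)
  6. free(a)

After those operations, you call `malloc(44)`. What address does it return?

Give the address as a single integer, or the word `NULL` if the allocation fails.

Answer: 0

Derivation:
Op 1: a = malloc(12) -> a = 0; heap: [0-11 ALLOC][12-53 FREE]
Op 2: a = realloc(a, 2) -> a = 0; heap: [0-1 ALLOC][2-53 FREE]
Op 3: b = malloc(3) -> b = 2; heap: [0-1 ALLOC][2-4 ALLOC][5-53 FREE]
Op 4: a = realloc(a, 20) -> a = 5; heap: [0-1 FREE][2-4 ALLOC][5-24 ALLOC][25-53 FREE]
Op 5: free(b) -> (freed b); heap: [0-4 FREE][5-24 ALLOC][25-53 FREE]
Op 6: free(a) -> (freed a); heap: [0-53 FREE]
malloc(44): first-fit scan over [0-53 FREE] -> 0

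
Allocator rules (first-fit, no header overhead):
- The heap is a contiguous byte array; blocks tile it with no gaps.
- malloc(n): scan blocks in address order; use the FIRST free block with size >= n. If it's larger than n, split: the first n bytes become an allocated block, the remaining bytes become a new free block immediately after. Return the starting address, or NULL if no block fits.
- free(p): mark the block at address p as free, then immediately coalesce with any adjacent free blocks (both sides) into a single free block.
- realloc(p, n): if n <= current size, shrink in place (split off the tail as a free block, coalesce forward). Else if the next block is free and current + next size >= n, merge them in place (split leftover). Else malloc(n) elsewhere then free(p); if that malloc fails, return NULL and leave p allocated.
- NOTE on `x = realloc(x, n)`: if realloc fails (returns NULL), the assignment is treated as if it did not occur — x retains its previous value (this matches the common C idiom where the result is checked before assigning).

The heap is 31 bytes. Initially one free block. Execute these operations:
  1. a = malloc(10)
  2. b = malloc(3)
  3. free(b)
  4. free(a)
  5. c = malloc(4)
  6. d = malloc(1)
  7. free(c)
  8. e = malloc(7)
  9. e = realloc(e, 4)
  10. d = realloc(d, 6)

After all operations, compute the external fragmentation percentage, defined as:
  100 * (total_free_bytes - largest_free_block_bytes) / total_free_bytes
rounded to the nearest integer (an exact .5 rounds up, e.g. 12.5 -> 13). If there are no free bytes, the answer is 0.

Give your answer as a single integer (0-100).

Answer: 24

Derivation:
Op 1: a = malloc(10) -> a = 0; heap: [0-9 ALLOC][10-30 FREE]
Op 2: b = malloc(3) -> b = 10; heap: [0-9 ALLOC][10-12 ALLOC][13-30 FREE]
Op 3: free(b) -> (freed b); heap: [0-9 ALLOC][10-30 FREE]
Op 4: free(a) -> (freed a); heap: [0-30 FREE]
Op 5: c = malloc(4) -> c = 0; heap: [0-3 ALLOC][4-30 FREE]
Op 6: d = malloc(1) -> d = 4; heap: [0-3 ALLOC][4-4 ALLOC][5-30 FREE]
Op 7: free(c) -> (freed c); heap: [0-3 FREE][4-4 ALLOC][5-30 FREE]
Op 8: e = malloc(7) -> e = 5; heap: [0-3 FREE][4-4 ALLOC][5-11 ALLOC][12-30 FREE]
Op 9: e = realloc(e, 4) -> e = 5; heap: [0-3 FREE][4-4 ALLOC][5-8 ALLOC][9-30 FREE]
Op 10: d = realloc(d, 6) -> d = 9; heap: [0-4 FREE][5-8 ALLOC][9-14 ALLOC][15-30 FREE]
Free blocks: [5 16] total_free=21 largest=16 -> 100*(21-16)/21 = 500/21 ≈ 23.810 -> rounds to 24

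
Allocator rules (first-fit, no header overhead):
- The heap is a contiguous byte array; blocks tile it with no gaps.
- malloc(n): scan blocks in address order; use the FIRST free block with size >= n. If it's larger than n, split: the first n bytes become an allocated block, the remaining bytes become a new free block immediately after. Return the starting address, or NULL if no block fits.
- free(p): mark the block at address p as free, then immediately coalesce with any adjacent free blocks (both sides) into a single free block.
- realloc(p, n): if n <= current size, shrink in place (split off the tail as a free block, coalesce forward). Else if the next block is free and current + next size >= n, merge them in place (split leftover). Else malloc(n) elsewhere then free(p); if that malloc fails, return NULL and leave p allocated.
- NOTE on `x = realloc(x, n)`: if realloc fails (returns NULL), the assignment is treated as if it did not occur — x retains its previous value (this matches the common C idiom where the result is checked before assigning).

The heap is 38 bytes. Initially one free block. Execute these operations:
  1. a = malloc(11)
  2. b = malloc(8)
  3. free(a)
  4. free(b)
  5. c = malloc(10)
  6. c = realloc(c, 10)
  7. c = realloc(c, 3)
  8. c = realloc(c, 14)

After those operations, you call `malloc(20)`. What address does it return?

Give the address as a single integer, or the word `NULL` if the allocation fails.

Answer: 14

Derivation:
Op 1: a = malloc(11) -> a = 0; heap: [0-10 ALLOC][11-37 FREE]
Op 2: b = malloc(8) -> b = 11; heap: [0-10 ALLOC][11-18 ALLOC][19-37 FREE]
Op 3: free(a) -> (freed a); heap: [0-10 FREE][11-18 ALLOC][19-37 FREE]
Op 4: free(b) -> (freed b); heap: [0-37 FREE]
Op 5: c = malloc(10) -> c = 0; heap: [0-9 ALLOC][10-37 FREE]
Op 6: c = realloc(c, 10) -> c = 0; heap: [0-9 ALLOC][10-37 FREE]
Op 7: c = realloc(c, 3) -> c = 0; heap: [0-2 ALLOC][3-37 FREE]
Op 8: c = realloc(c, 14) -> c = 0; heap: [0-13 ALLOC][14-37 FREE]
malloc(20): first-fit scan over [0-13 ALLOC][14-37 FREE] -> 14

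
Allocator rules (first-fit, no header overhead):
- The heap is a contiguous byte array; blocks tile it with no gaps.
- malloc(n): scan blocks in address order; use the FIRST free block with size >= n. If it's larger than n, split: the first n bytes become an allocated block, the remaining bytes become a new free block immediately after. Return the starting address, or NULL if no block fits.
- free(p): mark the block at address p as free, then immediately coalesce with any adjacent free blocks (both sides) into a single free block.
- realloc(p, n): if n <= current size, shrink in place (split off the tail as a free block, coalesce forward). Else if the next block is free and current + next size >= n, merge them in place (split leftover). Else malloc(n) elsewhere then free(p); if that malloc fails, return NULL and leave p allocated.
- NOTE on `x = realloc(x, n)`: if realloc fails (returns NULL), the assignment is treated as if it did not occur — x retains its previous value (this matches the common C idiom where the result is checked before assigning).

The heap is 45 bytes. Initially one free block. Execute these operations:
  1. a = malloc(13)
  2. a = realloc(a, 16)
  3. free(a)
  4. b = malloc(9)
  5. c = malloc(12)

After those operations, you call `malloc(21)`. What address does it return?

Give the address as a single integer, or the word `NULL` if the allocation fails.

Answer: 21

Derivation:
Op 1: a = malloc(13) -> a = 0; heap: [0-12 ALLOC][13-44 FREE]
Op 2: a = realloc(a, 16) -> a = 0; heap: [0-15 ALLOC][16-44 FREE]
Op 3: free(a) -> (freed a); heap: [0-44 FREE]
Op 4: b = malloc(9) -> b = 0; heap: [0-8 ALLOC][9-44 FREE]
Op 5: c = malloc(12) -> c = 9; heap: [0-8 ALLOC][9-20 ALLOC][21-44 FREE]
malloc(21): first-fit scan over [0-8 ALLOC][9-20 ALLOC][21-44 FREE] -> 21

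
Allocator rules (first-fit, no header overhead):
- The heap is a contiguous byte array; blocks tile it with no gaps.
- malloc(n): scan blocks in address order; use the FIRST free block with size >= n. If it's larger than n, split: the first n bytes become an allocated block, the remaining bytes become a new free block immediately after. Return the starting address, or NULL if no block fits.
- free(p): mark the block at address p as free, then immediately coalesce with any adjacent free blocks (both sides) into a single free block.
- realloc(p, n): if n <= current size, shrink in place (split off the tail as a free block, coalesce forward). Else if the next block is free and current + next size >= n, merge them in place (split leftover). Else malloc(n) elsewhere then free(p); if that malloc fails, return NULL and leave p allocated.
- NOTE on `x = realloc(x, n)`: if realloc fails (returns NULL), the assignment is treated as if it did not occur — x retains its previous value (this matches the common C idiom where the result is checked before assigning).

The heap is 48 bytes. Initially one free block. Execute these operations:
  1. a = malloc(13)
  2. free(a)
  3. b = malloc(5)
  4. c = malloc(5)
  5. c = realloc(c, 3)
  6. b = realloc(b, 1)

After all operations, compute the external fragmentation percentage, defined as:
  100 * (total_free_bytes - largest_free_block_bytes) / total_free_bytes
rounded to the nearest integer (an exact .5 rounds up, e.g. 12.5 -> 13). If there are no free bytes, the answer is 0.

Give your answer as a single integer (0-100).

Answer: 9

Derivation:
Op 1: a = malloc(13) -> a = 0; heap: [0-12 ALLOC][13-47 FREE]
Op 2: free(a) -> (freed a); heap: [0-47 FREE]
Op 3: b = malloc(5) -> b = 0; heap: [0-4 ALLOC][5-47 FREE]
Op 4: c = malloc(5) -> c = 5; heap: [0-4 ALLOC][5-9 ALLOC][10-47 FREE]
Op 5: c = realloc(c, 3) -> c = 5; heap: [0-4 ALLOC][5-7 ALLOC][8-47 FREE]
Op 6: b = realloc(b, 1) -> b = 0; heap: [0-0 ALLOC][1-4 FREE][5-7 ALLOC][8-47 FREE]
Free blocks: [4 40] total_free=44 largest=40 -> 100*(44-40)/44 = 400/44 ≈ 9.091 -> rounds to 9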